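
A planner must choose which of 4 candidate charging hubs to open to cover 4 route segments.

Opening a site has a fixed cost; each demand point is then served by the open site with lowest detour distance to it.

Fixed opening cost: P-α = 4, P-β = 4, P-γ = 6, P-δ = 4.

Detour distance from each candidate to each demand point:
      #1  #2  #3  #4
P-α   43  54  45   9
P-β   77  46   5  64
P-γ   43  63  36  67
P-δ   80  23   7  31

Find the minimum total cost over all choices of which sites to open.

Open {P-α, P-δ}: assign each demand point to its cheapest open site.
  #1→P-α 43, #2→P-δ 23, #3→P-δ 7, #4→P-α 9
  detour distance 82, fixed 8 → total 90.
Compare {P-α, P-β, P-δ}: detour distance 80 + fixed 12 = 92.
Compare {P-α, P-γ, P-δ}: detour distance 82 + fixed 14 = 96.
Compare {P-α, P-β, P-γ, P-δ}: detour distance 80 + fixed 18 = 98.
All other subsets cost ≥ 92. Minimum total cost: 90.

90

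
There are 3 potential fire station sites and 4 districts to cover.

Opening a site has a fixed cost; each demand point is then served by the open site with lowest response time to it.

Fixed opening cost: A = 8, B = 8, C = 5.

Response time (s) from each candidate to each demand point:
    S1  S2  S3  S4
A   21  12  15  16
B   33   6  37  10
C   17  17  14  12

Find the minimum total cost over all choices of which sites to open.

Open {B, C}: assign each demand point to its cheapest open site.
  S1→C 17, S2→B 6, S3→C 14, S4→B 10
  response time 47, fixed 13 → total 60.
Compare {C}: response time 60 + fixed 5 = 65.
Compare {A, B}: response time 52 + fixed 16 = 68.
Compare {A, C}: response time 55 + fixed 13 = 68.
All other subsets cost ≥ 65. Minimum total cost: 60.

60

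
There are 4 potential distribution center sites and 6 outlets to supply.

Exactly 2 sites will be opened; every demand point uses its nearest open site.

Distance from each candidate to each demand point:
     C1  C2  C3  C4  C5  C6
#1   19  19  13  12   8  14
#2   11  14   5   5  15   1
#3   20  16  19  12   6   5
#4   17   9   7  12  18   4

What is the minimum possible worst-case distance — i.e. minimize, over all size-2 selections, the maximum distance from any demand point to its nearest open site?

14

Open {#1, #2}.
  Farthest demand point is C2 at distance 14 (to #2); all others are ≤ 14.
With {#2, #3} the worst case is 14.
With {#2, #4} the worst case is 15.
No size-2 selection achieves below 14.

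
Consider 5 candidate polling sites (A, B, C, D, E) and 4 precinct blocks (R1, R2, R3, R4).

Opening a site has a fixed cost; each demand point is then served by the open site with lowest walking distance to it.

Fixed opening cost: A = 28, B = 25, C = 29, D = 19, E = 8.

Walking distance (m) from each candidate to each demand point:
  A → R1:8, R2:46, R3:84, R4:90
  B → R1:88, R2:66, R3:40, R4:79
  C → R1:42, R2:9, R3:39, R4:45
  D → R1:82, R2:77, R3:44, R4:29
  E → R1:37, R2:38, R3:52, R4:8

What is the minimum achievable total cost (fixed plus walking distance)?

Open {A, C, E}: assign each demand point to its cheapest open site.
  R1→A 8, R2→C 9, R3→C 39, R4→E 8
  walking distance 64, fixed 65 → total 129.
Compare {C, E}: walking distance 93 + fixed 37 = 130.
Compare {A, E}: walking distance 106 + fixed 36 = 142.
Compare {E}: walking distance 135 + fixed 8 = 143.
All other subsets cost ≥ 130. Minimum total cost: 129.

129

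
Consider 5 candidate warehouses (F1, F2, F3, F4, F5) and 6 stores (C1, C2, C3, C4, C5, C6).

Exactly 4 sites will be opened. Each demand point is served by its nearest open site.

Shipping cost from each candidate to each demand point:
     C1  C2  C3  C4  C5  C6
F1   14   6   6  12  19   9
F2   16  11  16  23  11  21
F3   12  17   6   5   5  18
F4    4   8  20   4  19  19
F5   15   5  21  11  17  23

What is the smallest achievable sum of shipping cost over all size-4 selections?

33

Open {F1, F3, F4, F5}.
  C1→F4 4, C2→F5 5, C3→F1 6, C4→F4 4, C5→F3 5, C6→F1 9  ⇒ total 33.
Compare {F1, F2, F3, F4}: total 34.
Compare {F1, F2, F4, F5}: total 39.
No size-4 selection does better; minimum is 33.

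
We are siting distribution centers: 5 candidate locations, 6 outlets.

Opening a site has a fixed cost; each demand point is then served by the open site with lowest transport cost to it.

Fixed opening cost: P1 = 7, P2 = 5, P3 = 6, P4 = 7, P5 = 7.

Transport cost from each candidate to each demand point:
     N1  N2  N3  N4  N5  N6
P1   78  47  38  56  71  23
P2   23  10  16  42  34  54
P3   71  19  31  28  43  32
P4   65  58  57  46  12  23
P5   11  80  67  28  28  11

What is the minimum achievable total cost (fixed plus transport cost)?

107

Open {P2, P4, P5}: assign each demand point to its cheapest open site.
  N1→P5 11, N2→P2 10, N3→P2 16, N4→P5 28, N5→P4 12, N6→P5 11
  transport cost 88, fixed 19 → total 107.
Compare {P2, P3, P4, P5}: transport cost 88 + fixed 25 = 113.
Compare {P1, P2, P4, P5}: transport cost 88 + fixed 26 = 114.
Compare {P2, P5}: transport cost 104 + fixed 12 = 116.
All other subsets cost ≥ 113. Minimum total cost: 107.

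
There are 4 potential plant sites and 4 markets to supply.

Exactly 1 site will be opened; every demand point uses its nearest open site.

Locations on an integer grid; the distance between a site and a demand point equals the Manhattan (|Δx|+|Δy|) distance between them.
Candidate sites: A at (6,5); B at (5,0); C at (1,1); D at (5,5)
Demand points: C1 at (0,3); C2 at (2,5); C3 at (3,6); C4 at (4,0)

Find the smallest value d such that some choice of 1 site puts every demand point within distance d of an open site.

7

Open {C}.
  Farthest demand point is C3 at distance 7 (to C); all others are ≤ 7.
With {D} the worst case is 7.
With {A} the worst case is 8.
No size-1 selection achieves below 7.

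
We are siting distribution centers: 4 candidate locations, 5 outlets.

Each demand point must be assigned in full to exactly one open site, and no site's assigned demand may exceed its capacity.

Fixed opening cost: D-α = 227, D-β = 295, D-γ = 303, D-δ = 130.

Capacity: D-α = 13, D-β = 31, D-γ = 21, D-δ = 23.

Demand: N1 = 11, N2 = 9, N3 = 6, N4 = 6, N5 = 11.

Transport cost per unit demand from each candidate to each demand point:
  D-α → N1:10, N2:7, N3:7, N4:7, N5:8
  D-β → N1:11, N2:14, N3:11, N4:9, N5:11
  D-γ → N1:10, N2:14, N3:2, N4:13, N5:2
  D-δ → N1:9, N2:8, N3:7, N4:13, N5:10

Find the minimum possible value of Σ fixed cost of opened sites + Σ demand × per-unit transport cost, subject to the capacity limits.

Open {D-γ, D-δ}; cheapest assignment that respects the capacities:
  D-γ (cap 21, load 20): N2, N5 — cost 9×14 + 11×2 = 148
  D-δ (cap 23, load 23): N1, N3, N4 — cost 11×9 + 6×7 + 6×13 = 219
  Shipping 367, fixed 433 → total 800.
  Any other capacity-feasible assignment to {D-γ, D-δ} ships for at least 367.
Compare {D-β, D-δ}: its best feasible assignment gives total 835.
Compare {D-α, D-γ, D-δ}: its best feasible assignment gives total 907.
Every other set of open sites that can feasibly serve all demand totals ≥ 835 even under its best assignment. Minimum: 800.

800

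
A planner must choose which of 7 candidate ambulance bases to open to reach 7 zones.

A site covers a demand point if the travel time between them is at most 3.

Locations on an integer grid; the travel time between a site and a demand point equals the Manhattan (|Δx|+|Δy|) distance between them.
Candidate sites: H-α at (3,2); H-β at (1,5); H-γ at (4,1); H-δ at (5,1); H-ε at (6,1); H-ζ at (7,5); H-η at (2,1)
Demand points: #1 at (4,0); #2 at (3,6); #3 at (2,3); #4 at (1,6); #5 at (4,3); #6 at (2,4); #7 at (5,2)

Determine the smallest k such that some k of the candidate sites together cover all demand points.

2

Coverage sets (demand points within 3 of each site):
  H-α: {#1, #3, #5, #6, #7}
  H-β: {#2, #3, #4, #6}
  H-γ: {#1, #5, #7}
  H-δ: {#1, #5, #7}
  H-ε: {#1, #7}
  H-ζ: {}
  H-η: {#1, #3, #6}
No single site covers all 7 demand points.
But {H-α, H-β} covers everything, so the minimum is 2.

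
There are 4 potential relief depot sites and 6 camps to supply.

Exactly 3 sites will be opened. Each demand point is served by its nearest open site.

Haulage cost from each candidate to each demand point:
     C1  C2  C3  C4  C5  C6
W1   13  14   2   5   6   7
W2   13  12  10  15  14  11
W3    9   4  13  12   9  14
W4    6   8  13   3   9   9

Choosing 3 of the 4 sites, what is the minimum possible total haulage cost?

28

Open {W1, W3, W4}.
  C1→W4 6, C2→W3 4, C3→W1 2, C4→W4 3, C5→W1 6, C6→W1 7  ⇒ total 28.
Compare {W1, W2, W4}: total 32.
Compare {W1, W2, W3}: total 33.
No size-3 selection does better; minimum is 28.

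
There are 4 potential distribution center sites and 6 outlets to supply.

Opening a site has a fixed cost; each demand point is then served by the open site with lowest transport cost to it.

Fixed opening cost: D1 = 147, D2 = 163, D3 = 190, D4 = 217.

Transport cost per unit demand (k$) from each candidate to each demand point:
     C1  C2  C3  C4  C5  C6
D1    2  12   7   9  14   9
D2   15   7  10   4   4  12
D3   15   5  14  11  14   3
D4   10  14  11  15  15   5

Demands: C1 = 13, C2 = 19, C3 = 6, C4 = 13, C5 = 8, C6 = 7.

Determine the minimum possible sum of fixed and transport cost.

Open {D1, D2}: assign each demand point to its cheapest open site.
  C1→D1 13×2=26, C2→D2 19×7=133, C3→D1 6×7=42, C4→D2 13×4=52, C5→D2 8×4=32, C6→D1 7×9=63
  transport cost 348, fixed 310 → total 658.
Compare {D2}: transport cost 556 + fixed 163 = 719.
Compare {D1}: transport cost 588 + fixed 147 = 735.
Compare {D1, D3}: transport cost 413 + fixed 337 = 750.
All other subsets cost ≥ 719. Minimum total cost: 658.

658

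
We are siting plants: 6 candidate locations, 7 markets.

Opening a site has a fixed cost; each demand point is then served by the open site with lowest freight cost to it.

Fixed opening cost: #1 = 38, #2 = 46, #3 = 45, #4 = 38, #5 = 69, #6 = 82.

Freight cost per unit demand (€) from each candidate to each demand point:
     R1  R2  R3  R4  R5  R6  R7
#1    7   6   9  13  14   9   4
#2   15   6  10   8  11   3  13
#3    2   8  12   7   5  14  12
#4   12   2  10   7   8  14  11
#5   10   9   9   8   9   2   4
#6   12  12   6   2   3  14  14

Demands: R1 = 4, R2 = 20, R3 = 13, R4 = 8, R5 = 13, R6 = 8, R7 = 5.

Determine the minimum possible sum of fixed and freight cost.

Open {#4, #5, #6}: assign each demand point to its cheapest open site.
  R1→#5 4×10=40, R2→#4 20×2=40, R3→#6 13×6=78, R4→#6 8×2=16, R5→#6 13×3=39, R6→#5 8×2=16, R7→#5 5×4=20
  freight cost 249, fixed 189 → total 438.
Compare {#1, #2, #4, #6}: freight cost 245 + fixed 204 = 449.
Compare {#1, #4, #6}: freight cost 293 + fixed 158 = 451.
Compare {#3, #4, #5, #6}: freight cost 217 + fixed 234 = 451.
All other subsets cost ≥ 449. Minimum total cost: 438.

438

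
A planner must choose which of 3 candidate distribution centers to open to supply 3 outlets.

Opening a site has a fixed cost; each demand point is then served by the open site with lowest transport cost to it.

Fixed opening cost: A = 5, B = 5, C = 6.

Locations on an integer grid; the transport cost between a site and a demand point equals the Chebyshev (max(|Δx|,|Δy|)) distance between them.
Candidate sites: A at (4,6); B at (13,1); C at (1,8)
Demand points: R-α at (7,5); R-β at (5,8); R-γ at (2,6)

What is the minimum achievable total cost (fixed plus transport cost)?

12

Open {A}: assign each demand point to its cheapest open site.
  R-α→A 3, R-β→A 2, R-γ→A 2
  transport cost 7, fixed 5 → total 12.
Compare {A, B}: transport cost 7 + fixed 10 = 17.
Compare {C}: transport cost 12 + fixed 6 = 18.
Compare {A, C}: transport cost 7 + fixed 11 = 18.
All other subsets cost ≥ 17. Minimum total cost: 12.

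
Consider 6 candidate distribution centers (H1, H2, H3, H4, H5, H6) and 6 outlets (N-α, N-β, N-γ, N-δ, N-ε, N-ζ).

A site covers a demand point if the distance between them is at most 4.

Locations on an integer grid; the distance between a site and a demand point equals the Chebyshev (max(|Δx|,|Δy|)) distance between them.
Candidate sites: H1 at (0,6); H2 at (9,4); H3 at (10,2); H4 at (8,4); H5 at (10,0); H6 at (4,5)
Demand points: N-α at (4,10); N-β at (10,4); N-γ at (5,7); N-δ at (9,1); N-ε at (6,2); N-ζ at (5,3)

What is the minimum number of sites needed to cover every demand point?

2

Coverage sets (demand points within 4 of each site):
  H1: {N-α}
  H2: {N-β, N-γ, N-δ, N-ε, N-ζ}
  H3: {N-β, N-δ, N-ε}
  H4: {N-β, N-γ, N-δ, N-ε, N-ζ}
  H5: {N-β, N-δ, N-ε}
  H6: {N-γ, N-ε, N-ζ}
No single site covers all 6 demand points.
But {H1, H2} covers everything, so the minimum is 2.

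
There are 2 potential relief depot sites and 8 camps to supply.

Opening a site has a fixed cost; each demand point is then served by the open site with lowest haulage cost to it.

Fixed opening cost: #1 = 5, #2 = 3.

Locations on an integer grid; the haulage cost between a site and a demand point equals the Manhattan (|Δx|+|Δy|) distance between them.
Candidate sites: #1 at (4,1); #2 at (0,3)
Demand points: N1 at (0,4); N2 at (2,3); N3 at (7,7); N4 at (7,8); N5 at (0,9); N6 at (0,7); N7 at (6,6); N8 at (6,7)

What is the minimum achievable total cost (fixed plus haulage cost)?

55

Open {#1, #2}: assign each demand point to its cheapest open site.
  N1→#2 1, N2→#2 2, N3→#1 9, N4→#1 10, N5→#2 6, N6→#2 4, N7→#1 7, N8→#1 8
  haulage cost 47, fixed 8 → total 55.
Compare {#2}: haulage cost 55 + fixed 3 = 58.
Compare {#1}: haulage cost 67 + fixed 5 = 72.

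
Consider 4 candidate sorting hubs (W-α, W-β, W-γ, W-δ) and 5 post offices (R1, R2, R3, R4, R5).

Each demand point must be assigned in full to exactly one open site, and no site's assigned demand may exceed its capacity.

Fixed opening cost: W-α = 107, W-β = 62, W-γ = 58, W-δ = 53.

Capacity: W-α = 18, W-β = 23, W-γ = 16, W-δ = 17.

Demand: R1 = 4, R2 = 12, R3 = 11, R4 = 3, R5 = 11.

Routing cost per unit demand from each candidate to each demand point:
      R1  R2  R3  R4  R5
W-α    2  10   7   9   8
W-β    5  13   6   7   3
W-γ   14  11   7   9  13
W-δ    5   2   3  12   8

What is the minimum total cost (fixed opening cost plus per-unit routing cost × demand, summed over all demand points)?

343

Open {W-β, W-γ, W-δ}; cheapest assignment that respects the capacities:
  W-β (cap 23, load 22): R3, R5 — cost 11×6 + 11×3 = 99
  W-γ (cap 16, load 3): R4 — cost 3×9 = 27
  W-δ (cap 17, load 16): R1, R2 — cost 4×5 + 12×2 = 44
  Shipping 170, fixed 173 → total 343.
  Any other capacity-feasible assignment to {W-β, W-γ, W-δ} ships for at least 170.
Compare {W-α, W-β, W-δ}: its best feasible assignment gives total 380.
Compare {W-α, W-β, W-γ, W-δ}: its best feasible assignment gives total 438.
Every other set of open sites that can feasibly serve all demand totals ≥ 380 even under its best assignment. Minimum: 343.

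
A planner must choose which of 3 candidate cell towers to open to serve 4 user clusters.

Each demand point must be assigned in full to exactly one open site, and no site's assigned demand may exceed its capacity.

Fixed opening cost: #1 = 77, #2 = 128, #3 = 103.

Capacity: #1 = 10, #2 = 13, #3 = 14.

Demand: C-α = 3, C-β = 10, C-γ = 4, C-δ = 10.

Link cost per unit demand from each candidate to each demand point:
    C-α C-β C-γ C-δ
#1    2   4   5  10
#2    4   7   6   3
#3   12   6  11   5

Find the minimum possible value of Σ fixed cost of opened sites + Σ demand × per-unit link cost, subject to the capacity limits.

377

Open {#2, #3}; cheapest assignment that respects the capacities:
  #2 (cap 13, load 13): C-α, C-δ — cost 3×4 + 10×3 = 42
  #3 (cap 14, load 14): C-β, C-γ — cost 10×6 + 4×11 = 104
  Shipping 146, fixed 231 → total 377.
  Any other capacity-feasible assignment to {#2, #3} ships for at least 146.
Compare {#1, #2, #3}: its best feasible assignment gives total 424.
Every other set of open sites that can feasibly serve all demand totals ≥ 424 even under its best assignment. Minimum: 377.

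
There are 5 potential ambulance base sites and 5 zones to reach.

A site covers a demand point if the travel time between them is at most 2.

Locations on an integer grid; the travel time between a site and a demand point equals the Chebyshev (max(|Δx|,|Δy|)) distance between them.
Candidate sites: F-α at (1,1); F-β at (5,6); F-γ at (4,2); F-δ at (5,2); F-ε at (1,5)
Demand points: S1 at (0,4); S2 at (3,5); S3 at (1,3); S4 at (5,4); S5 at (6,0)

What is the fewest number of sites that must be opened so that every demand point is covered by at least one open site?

Coverage sets (demand points within 2 of each site):
  F-α: {S3}
  F-β: {S2, S4}
  F-γ: {S4, S5}
  F-δ: {S4, S5}
  F-ε: {S1, S2, S3}
No single site covers all 5 demand points.
But {F-γ, F-ε} covers everything, so the minimum is 2.

2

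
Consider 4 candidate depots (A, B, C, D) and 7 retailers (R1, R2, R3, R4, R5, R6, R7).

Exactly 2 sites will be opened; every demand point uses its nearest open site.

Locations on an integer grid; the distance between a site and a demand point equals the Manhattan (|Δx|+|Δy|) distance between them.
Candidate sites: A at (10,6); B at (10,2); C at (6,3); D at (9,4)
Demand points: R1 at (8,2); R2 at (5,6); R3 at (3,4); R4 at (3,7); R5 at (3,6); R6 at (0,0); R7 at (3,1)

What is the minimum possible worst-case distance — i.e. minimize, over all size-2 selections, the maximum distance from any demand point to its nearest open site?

9

Open {A, C}.
  Farthest demand point is R6 at distance 9 (to C); all others are ≤ 9.
With {B, C} the worst case is 9.
With {C, D} the worst case is 9.
No size-2 selection achieves below 9.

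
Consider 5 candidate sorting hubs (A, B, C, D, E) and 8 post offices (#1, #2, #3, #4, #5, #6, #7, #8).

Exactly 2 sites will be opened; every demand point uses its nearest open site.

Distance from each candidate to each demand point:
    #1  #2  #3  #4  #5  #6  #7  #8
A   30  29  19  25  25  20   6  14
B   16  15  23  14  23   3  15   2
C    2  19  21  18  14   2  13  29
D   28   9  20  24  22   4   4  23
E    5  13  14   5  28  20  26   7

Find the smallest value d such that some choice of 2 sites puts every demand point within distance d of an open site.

Open {C, E}.
  Farthest demand point is #3 at distance 14 (to E); all others are ≤ 14.
With {A, C} the worst case is 19.
With {B, C} the worst case is 21.
No size-2 selection achieves below 14.

14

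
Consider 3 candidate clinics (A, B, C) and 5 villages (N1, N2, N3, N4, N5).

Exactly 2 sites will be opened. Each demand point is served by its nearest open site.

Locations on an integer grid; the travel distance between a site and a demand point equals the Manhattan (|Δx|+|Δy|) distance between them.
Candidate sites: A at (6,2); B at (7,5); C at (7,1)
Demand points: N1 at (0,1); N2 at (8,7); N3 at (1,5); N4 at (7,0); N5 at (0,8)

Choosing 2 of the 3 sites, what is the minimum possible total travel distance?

Open {B, C}.
  N1→C 7, N2→B 3, N3→B 6, N4→C 1, N5→B 10  ⇒ total 27.
Compare {A, B}: total 29.
Compare {A, C}: total 35.

27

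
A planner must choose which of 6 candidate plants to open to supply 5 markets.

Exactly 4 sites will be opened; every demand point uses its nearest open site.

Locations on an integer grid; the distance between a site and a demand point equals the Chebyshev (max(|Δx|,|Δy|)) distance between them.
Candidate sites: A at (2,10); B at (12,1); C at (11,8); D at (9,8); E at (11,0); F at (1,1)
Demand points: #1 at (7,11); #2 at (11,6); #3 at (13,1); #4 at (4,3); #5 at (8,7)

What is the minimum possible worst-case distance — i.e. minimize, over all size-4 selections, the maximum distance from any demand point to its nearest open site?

3

Open {A, B, D, F}.
  Farthest demand point is #1 at distance 3 (to D); all others are ≤ 3.
With {A, D, E, F} the worst case is 3.
With {B, C, D, F} the worst case is 3.
No size-4 selection achieves below 3.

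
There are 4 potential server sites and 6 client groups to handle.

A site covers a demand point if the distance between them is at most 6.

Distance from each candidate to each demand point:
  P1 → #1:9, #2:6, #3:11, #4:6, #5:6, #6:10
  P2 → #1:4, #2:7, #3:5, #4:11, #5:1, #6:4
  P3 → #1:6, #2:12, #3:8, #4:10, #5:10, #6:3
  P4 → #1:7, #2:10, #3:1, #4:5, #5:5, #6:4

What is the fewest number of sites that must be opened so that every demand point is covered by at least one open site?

2

Coverage sets (demand points within 6 of each site):
  P1: {#2, #4, #5}
  P2: {#1, #3, #5, #6}
  P3: {#1, #6}
  P4: {#3, #4, #5, #6}
No single site covers all 6 demand points.
But {P1, P2} covers everything, so the minimum is 2.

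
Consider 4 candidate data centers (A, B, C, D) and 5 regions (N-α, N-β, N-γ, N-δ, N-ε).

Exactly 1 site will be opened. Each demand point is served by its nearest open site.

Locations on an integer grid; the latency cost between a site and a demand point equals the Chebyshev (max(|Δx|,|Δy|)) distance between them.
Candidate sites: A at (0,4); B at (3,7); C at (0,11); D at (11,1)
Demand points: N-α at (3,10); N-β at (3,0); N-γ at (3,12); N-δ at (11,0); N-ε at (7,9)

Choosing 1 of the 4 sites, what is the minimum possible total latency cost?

27

Open {B}.
  N-α→B 3, N-β→B 7, N-γ→B 5, N-δ→B 8, N-ε→B 4  ⇒ total 27.
Compare {C}: total 35.
Compare {A}: total 36.
No size-1 selection does better; minimum is 27.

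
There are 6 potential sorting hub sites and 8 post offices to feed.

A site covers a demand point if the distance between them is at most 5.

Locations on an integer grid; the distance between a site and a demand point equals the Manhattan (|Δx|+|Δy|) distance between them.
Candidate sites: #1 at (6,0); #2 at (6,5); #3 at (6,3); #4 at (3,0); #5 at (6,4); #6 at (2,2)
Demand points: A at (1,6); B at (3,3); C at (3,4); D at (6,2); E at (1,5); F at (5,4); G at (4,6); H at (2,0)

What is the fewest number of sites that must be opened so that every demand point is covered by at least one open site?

Coverage sets (demand points within 5 of each site):
  #1: {D, F, H}
  #2: {B, C, D, E, F, G}
  #3: {B, C, D, F, G}
  #4: {B, C, D, H}
  #5: {B, C, D, F, G}
  #6: {A, B, C, D, E, F, H}
No single site covers all 8 demand points.
But {#2, #6} covers everything, so the minimum is 2.

2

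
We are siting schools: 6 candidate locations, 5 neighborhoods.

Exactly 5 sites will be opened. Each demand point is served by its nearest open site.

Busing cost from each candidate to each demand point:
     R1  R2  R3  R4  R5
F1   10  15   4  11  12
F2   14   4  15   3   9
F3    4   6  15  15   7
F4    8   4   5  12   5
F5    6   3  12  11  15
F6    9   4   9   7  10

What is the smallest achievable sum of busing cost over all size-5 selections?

Open {F1, F2, F3, F4, F5}.
  R1→F3 4, R2→F5 3, R3→F1 4, R4→F2 3, R5→F4 5  ⇒ total 19.
Compare {F1, F2, F3, F4, F6}: total 20.
Compare {F2, F3, F4, F5, F6}: total 20.
No size-5 selection does better; minimum is 19.

19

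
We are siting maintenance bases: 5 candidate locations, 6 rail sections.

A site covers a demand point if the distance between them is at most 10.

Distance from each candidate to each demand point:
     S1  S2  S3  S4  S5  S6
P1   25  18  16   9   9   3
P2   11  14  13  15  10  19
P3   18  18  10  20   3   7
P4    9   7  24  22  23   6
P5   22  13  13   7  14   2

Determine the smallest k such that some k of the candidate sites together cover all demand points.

3

Coverage sets (demand points within 10 of each site):
  P1: {S4, S5, S6}
  P2: {S5}
  P3: {S3, S5, S6}
  P4: {S1, S2, S6}
  P5: {S4, S6}
No 2 sites suffice: every size-2 union leaves at least one demand point uncovered.
But {P1, P3, P4} covers everything, so the minimum is 3.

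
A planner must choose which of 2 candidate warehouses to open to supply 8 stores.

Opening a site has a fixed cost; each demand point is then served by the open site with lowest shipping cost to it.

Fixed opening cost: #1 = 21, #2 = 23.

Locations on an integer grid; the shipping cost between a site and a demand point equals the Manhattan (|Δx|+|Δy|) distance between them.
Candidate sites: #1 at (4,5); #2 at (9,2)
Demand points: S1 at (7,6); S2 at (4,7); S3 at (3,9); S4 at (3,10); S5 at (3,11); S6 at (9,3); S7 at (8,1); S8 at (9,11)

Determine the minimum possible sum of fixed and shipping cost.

71

Open {#1}: assign each demand point to its cheapest open site.
  S1→#1 4, S2→#1 2, S3→#1 5, S4→#1 6, S5→#1 7, S6→#1 7, S7→#1 8, S8→#1 11
  shipping cost 50, fixed 21 → total 71.
Compare {#1, #2}: shipping cost 36 + fixed 44 = 80.
Compare {#2}: shipping cost 70 + fixed 23 = 93.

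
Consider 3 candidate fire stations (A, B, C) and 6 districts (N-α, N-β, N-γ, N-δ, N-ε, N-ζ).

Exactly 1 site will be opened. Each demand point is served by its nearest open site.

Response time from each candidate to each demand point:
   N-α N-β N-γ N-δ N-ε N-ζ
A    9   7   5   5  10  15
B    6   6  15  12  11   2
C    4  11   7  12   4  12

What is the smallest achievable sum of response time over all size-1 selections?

50

Open {C}.
  N-α→C 4, N-β→C 11, N-γ→C 7, N-δ→C 12, N-ε→C 4, N-ζ→C 12  ⇒ total 50.
Compare {A}: total 51.
Compare {B}: total 52.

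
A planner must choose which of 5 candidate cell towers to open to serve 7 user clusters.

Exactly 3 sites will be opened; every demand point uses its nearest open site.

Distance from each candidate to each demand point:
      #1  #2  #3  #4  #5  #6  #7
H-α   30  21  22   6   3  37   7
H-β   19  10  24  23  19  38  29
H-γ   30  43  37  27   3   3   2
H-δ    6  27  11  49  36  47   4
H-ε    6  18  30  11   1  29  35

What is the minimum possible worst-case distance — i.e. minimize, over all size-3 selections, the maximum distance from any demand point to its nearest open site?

Open {H-γ, H-δ, H-ε}.
  Farthest demand point is #2 at distance 18 (to H-ε); all others are ≤ 18.
With {H-α, H-γ, H-δ} the worst case is 21.
With {H-α, H-β, H-γ} the worst case is 22.
No size-3 selection achieves below 18.

18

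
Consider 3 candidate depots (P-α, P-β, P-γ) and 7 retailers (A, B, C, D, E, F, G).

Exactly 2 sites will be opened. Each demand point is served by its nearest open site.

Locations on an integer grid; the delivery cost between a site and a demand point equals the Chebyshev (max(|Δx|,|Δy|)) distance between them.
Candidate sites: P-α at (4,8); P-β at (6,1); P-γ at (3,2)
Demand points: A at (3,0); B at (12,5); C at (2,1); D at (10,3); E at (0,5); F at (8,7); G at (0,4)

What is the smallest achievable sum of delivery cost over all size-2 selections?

24

Open {P-β, P-γ}.
  A→P-γ 2, B→P-β 6, C→P-γ 1, D→P-β 4, E→P-γ 3, F→P-γ 5, G→P-γ 3  ⇒ total 24.
Compare {P-α, P-γ}: total 27.
Compare {P-α, P-β}: total 29.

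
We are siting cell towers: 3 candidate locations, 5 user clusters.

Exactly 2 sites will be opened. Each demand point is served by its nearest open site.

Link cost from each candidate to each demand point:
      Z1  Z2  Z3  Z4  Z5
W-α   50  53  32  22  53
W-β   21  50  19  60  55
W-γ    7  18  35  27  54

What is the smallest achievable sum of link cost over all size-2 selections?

125

Open {W-β, W-γ}.
  Z1→W-γ 7, Z2→W-γ 18, Z3→W-β 19, Z4→W-γ 27, Z5→W-γ 54  ⇒ total 125.
Compare {W-α, W-γ}: total 132.
Compare {W-α, W-β}: total 165.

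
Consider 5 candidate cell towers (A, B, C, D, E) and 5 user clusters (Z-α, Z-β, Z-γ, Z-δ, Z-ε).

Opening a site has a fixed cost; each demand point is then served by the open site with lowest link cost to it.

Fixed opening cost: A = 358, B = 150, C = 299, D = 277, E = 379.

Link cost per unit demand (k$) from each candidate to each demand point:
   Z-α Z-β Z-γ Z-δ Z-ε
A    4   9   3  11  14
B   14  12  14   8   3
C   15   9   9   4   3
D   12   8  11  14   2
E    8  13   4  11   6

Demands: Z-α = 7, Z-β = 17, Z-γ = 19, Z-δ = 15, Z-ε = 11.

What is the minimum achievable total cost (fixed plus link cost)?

821

Open {C}: assign each demand point to its cheapest open site.
  Z-α→C 7×15=105, Z-β→C 17×9=153, Z-γ→C 19×9=171, Z-δ→C 15×4=60, Z-ε→C 11×3=33
  link cost 522, fixed 299 → total 821.
Compare {B}: link cost 721 + fixed 150 = 871.
Compare {A, B}: link cost 391 + fixed 508 = 899.
Compare {A}: link cost 557 + fixed 358 = 915.
All other subsets cost ≥ 871. Minimum total cost: 821.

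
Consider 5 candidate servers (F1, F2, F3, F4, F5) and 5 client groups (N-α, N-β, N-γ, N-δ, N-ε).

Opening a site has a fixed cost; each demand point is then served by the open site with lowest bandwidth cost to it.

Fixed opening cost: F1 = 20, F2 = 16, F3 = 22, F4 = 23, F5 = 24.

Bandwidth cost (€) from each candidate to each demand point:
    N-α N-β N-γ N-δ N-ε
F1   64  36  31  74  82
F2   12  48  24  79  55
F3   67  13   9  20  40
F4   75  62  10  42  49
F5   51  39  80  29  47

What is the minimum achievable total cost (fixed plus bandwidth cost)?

Open {F2, F3}: assign each demand point to its cheapest open site.
  N-α→F2 12, N-β→F3 13, N-γ→F3 9, N-δ→F3 20, N-ε→F3 40
  bandwidth cost 94, fixed 38 → total 132.
Compare {F1, F2, F3}: bandwidth cost 94 + fixed 58 = 152.
Compare {F2, F3, F4}: bandwidth cost 94 + fixed 61 = 155.
Compare {F2, F3, F5}: bandwidth cost 94 + fixed 62 = 156.
All other subsets cost ≥ 152. Minimum total cost: 132.

132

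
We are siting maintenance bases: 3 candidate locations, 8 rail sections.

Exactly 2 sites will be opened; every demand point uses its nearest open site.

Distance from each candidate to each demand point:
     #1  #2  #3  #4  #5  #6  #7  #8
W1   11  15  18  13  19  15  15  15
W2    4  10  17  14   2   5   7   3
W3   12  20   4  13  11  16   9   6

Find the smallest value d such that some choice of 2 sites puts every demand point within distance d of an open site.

13

Open {W2, W3}.
  Farthest demand point is #4 at distance 13 (to W3); all others are ≤ 13.
With {W1, W3} the worst case is 15.
With {W1, W2} the worst case is 17.
No size-2 selection achieves below 13.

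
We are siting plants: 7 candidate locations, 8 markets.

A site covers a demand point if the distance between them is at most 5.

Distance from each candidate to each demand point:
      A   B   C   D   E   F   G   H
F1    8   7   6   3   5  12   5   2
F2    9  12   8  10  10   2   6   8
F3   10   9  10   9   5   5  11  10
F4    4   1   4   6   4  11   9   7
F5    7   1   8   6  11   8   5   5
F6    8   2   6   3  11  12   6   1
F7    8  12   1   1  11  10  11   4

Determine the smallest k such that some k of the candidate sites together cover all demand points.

Coverage sets (demand points within 5 of each site):
  F1: {D, E, G, H}
  F2: {F}
  F3: {E, F}
  F4: {A, B, C, E}
  F5: {B, G, H}
  F6: {B, D, H}
  F7: {C, D, H}
No 2 sites suffice: every size-2 union leaves at least one demand point uncovered.
But {F1, F2, F4} covers everything, so the minimum is 3.

3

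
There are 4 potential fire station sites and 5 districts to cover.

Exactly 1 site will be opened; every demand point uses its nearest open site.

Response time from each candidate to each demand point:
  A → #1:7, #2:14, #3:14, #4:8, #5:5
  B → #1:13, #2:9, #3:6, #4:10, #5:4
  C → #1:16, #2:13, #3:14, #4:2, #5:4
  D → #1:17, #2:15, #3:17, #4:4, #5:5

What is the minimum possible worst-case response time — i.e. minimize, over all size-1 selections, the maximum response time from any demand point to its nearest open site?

13

Open {B}.
  Farthest demand point is #1 at response time 13 (to B); all others are ≤ 13.
With {A} the worst case is 14.
With {C} the worst case is 16.
No size-1 selection achieves below 13.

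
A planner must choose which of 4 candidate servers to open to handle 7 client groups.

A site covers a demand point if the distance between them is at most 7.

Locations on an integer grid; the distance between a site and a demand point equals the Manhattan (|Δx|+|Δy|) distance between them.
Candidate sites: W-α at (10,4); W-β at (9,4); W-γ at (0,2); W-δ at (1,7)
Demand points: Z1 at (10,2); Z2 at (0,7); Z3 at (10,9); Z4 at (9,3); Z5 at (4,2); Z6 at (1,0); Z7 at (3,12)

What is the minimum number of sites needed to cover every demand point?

2

Coverage sets (demand points within 7 of each site):
  W-α: {Z1, Z3, Z4}
  W-β: {Z1, Z3, Z4, Z5}
  W-γ: {Z2, Z5, Z6}
  W-δ: {Z2, Z6, Z7}
No single site covers all 7 demand points.
But {W-β, W-δ} covers everything, so the minimum is 2.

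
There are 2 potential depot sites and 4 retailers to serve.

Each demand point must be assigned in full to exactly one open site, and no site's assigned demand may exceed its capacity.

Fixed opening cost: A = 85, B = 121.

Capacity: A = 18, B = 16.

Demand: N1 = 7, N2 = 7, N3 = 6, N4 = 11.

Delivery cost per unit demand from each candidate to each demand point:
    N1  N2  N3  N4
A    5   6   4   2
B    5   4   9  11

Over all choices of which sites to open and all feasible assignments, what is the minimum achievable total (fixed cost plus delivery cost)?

Open {A, B}; cheapest assignment that respects the capacities:
  A (cap 18, load 17): N3, N4 — cost 6×4 + 11×2 = 46
  B (cap 16, load 14): N1, N2 — cost 7×5 + 7×4 = 63
  Shipping 109, fixed 206 → total 315.
  Any other capacity-feasible assignment to {A, B} ships for at least 109.
Total demand is 31 and no other set of sites has combined capacity ≥ 31, so {A, B} is the only feasible choice of open sites. Minimum: 315.

315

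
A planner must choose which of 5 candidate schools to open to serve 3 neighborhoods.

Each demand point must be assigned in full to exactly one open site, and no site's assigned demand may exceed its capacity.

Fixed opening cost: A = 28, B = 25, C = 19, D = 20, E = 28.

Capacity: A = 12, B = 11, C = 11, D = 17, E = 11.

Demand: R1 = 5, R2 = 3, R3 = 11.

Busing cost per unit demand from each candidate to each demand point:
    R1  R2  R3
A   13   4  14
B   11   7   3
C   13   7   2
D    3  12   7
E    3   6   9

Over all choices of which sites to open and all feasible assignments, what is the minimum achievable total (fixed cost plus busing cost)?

102

Open {C, E}; cheapest assignment that respects the capacities:
  C (cap 11, load 11): R3 — cost 11×2 = 22
  E (cap 11, load 8): R1, R2 — cost 5×3 + 3×6 = 33
  Shipping 55, fixed 47 → total 102.
  Any other capacity-feasible assignment to {C, E} ships for at least 55.
Compare {C, D}: its best feasible assignment gives total 112.
Compare {A, C, D}: its best feasible assignment gives total 116.
Every other set of open sites that can feasibly serve all demand totals ≥ 112 even under its best assignment. Minimum: 102.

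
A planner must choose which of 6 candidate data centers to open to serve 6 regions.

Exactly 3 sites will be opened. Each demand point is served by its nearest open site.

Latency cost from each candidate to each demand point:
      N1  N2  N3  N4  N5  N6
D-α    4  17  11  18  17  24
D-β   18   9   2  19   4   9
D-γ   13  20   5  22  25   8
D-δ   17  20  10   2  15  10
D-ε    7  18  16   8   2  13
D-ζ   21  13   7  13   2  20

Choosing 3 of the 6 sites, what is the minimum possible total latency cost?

Open {D-α, D-β, D-δ}.
  N1→D-α 4, N2→D-β 9, N3→D-β 2, N4→D-δ 2, N5→D-β 4, N6→D-β 9  ⇒ total 30.
Compare {D-β, D-δ, D-ε}: total 31.
Compare {D-α, D-β, D-ε}: total 34.
No size-3 selection does better; minimum is 30.

30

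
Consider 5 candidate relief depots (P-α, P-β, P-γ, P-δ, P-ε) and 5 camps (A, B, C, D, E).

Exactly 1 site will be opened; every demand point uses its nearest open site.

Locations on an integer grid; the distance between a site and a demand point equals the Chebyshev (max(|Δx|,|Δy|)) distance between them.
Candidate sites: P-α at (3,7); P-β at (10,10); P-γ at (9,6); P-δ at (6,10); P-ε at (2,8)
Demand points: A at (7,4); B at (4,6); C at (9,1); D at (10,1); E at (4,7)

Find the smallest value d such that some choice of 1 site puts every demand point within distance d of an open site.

Open {P-γ}.
  Farthest demand point is B at distance 5 (to P-γ); all others are ≤ 5.
With {P-α} the worst case is 7.
With {P-ε} the worst case is 8.
No size-1 selection achieves below 5.

5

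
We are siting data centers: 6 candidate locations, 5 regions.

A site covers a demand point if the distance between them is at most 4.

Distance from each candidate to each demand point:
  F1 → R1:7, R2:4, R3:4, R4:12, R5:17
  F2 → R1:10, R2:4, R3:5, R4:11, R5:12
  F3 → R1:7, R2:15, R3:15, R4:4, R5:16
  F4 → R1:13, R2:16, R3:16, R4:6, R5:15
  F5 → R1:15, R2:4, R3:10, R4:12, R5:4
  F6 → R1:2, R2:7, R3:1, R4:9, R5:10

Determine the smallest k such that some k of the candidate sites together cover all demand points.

Coverage sets (demand points within 4 of each site):
  F1: {R2, R3}
  F2: {R2}
  F3: {R4}
  F4: {}
  F5: {R2, R5}
  F6: {R1, R3}
No 2 sites suffice: every size-2 union leaves at least one demand point uncovered.
But {F3, F5, F6} covers everything, so the minimum is 3.

3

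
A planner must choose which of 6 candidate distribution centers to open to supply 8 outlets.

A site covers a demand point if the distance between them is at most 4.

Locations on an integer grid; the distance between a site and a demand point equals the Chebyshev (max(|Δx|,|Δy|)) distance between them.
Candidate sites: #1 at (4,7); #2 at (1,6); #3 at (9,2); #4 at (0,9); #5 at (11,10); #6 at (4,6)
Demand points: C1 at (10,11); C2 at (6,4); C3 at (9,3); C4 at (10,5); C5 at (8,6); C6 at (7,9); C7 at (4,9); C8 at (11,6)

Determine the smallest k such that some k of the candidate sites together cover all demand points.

3

Coverage sets (demand points within 4 of each site):
  #1: {C2, C5, C6, C7}
  #2: {C7}
  #3: {C2, C3, C4, C5, C8}
  #4: {C7}
  #5: {C1, C5, C6, C8}
  #6: {C2, C5, C6, C7}
No 2 sites suffice: every size-2 union leaves at least one demand point uncovered.
But {#1, #3, #5} covers everything, so the minimum is 3.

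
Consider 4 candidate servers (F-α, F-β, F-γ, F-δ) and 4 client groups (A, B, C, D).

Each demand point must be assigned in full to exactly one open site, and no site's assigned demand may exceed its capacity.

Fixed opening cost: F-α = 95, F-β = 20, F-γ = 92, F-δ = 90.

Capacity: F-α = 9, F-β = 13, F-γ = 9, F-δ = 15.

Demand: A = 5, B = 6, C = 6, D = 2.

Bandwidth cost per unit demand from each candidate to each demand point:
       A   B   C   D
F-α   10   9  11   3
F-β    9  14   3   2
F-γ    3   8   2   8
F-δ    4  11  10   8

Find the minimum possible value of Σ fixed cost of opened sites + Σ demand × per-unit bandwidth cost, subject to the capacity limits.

Open {F-β, F-δ}; cheapest assignment that respects the capacities:
  F-β (cap 13, load 8): C, D — cost 6×3 + 2×2 = 22
  F-δ (cap 15, load 11): A, B — cost 5×4 + 6×11 = 86
  Shipping 108, fixed 110 → total 218.
  Any other capacity-feasible assignment to {F-β, F-δ} ships for at least 108.
Compare {F-β, F-γ}: its best feasible assignment gives total 227.
Compare {F-α, F-β}: its best feasible assignment gives total 236.
Every other set of open sites that can feasibly serve all demand totals ≥ 227 even under its best assignment. Minimum: 218.

218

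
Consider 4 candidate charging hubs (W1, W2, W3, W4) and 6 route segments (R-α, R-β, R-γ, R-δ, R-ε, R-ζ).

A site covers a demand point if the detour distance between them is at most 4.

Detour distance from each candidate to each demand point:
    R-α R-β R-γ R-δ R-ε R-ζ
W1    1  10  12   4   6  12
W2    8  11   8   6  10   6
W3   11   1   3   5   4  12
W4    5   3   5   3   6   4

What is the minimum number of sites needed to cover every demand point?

3

Coverage sets (demand points within 4 of each site):
  W1: {R-α, R-δ}
  W2: {}
  W3: {R-β, R-γ, R-ε}
  W4: {R-β, R-δ, R-ζ}
No 2 sites suffice: every size-2 union leaves at least one demand point uncovered.
But {W1, W3, W4} covers everything, so the minimum is 3.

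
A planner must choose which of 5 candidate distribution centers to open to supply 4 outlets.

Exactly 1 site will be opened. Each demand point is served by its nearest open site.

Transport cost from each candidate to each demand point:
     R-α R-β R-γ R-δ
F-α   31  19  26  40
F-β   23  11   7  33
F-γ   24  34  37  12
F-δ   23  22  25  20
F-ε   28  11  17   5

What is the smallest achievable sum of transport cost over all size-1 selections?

Open {F-ε}.
  R-α→F-ε 28, R-β→F-ε 11, R-γ→F-ε 17, R-δ→F-ε 5  ⇒ total 61.
Compare {F-β}: total 74.
Compare {F-δ}: total 90.
No size-1 selection does better; minimum is 61.

61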